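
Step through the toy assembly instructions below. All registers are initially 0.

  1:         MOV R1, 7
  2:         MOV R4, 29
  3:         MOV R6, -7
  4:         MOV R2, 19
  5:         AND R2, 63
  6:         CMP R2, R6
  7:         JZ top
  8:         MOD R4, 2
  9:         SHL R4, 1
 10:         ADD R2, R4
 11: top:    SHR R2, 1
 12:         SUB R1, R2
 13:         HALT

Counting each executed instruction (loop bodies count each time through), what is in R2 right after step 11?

R1=7
R4=29
R6=-7
R2=19
R2=19&63=19
CMP R2, R6  (cmp 19,-7)
JZ top: not taken
R4=29%2=1
R4=1<<1=2
R2=19+2=21
R2=21>>1=10
After step 11: R2 = 10.

10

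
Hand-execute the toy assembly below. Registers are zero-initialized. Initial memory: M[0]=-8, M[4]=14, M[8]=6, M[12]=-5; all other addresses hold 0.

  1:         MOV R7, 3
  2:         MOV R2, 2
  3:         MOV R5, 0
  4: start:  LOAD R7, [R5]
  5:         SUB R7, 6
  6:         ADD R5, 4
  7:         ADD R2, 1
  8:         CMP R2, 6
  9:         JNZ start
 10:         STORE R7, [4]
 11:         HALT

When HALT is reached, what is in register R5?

16

after MOV R7, 3: R7=3
after MOV R2, 2: R2=2
after MOV R5, 0: R5=0
after LOAD R7, [R5]: R7=M[0]=-8
after SUB R7, 6: R7=(-8)-6=-14
after ADD R5, 4: R5=0+4=4
after ADD R2, 1: R2=2+1=3
CMP R2, 6  (cmp 3,6)
JNZ start: taken
after LOAD R7, [R5]: R7=M[4]=14
after SUB R7, 6: R7=14-6=8
after ADD R5, 4: R5=4+4=8
after ADD R2, 1: R2=3+1=4
CMP R2, 6  (cmp 4,6)
JNZ start: taken
after LOAD R7, [R5]: R7=M[8]=6
after SUB R7, 6: R7=6-6=0
after ADD R5, 4: R5=8+4=12
after ADD R2, 1: R2=4+1=5
CMP R2, 6  (cmp 5,6)
JNZ start: taken
after LOAD R7, [R5]: R7=M[12]=-5
after SUB R7, 6: R7=(-5)-6=-11
after ADD R5, 4: R5=12+4=16
after ADD R2, 1: R2=5+1=6
CMP R2, 6  (cmp 6,6)
JNZ start: not taken
STORE R7, [4] → M[4]=-11
halt.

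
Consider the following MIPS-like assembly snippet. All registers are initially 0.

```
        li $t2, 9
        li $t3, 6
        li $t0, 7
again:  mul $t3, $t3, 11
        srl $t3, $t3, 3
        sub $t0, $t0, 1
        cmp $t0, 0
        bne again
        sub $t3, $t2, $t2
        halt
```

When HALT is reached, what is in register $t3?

0

after li $t2, 9: $t2=9
after li $t3, 6: $t3=6
after li $t0, 7: $t0=7
after mul $t3, $t3, 11: $t3=6*11=66
after srl $t3, $t3, 3: $t3=66>>3=8
after sub $t0, $t0, 1: $t0=7-1=6
cmp $t0, 0  (cmp 6,0)
bne again: taken
after mul $t3, $t3, 11: $t3=8*11=88
after srl $t3, $t3, 3: $t3=88>>3=11
after sub $t0, $t0, 1: $t0=6-1=5
cmp $t0, 0  (cmp 5,0)
bne again: taken
after mul $t3, $t3, 11: $t3=11*11=121
after srl $t3, $t3, 3: $t3=121>>3=15
after sub $t0, $t0, 1: $t0=5-1=4
cmp $t0, 0  (cmp 4,0)
bne again: taken
after mul $t3, $t3, 11: $t3=15*11=165
after srl $t3, $t3, 3: $t3=165>>3=20
after sub $t0, $t0, 1: $t0=4-1=3
cmp $t0, 0  (cmp 3,0)
bne again: taken
after mul $t3, $t3, 11: $t3=20*11=220
after srl $t3, $t3, 3: $t3=220>>3=27
after sub $t0, $t0, 1: $t0=3-1=2
cmp $t0, 0  (cmp 2,0)
bne again: taken
after mul $t3, $t3, 11: $t3=27*11=297
after srl $t3, $t3, 3: $t3=297>>3=37
after sub $t0, $t0, 1: $t0=2-1=1
cmp $t0, 0  (cmp 1,0)
bne again: taken
after mul $t3, $t3, 11: $t3=37*11=407
after srl $t3, $t3, 3: $t3=407>>3=50
after sub $t0, $t0, 1: $t0=1-1=0
cmp $t0, 0  (cmp 0,0)
bne again: not taken
after sub $t3, $t2, $t2: $t3=9-9=0
halt.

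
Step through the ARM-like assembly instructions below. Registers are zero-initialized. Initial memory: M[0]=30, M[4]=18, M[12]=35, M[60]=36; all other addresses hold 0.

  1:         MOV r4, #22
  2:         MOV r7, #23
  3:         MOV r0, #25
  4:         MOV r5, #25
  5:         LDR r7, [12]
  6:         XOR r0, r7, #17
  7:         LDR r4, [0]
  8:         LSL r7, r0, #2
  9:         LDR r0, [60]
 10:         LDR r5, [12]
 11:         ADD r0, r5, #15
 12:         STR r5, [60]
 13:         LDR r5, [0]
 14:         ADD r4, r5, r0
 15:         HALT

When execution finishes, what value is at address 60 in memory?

r4=22
r7=23
r0=25
r5=25
r7=M[12]=35
r0=35^17=50
r4=M[0]=30
r7=50<<2=200
r0=M[60]=36
r5=M[12]=35
r0=35+15=50
STR r5, [60] → M[60]=35
r5=M[0]=30
r4=30+50=80
halt.

35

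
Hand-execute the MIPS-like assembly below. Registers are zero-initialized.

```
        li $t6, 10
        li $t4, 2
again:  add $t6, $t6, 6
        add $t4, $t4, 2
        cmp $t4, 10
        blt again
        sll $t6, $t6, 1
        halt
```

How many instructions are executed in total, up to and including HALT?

$t6=10
$t4=2
$t6=10+6=16
$t4=2+2=4
cmp $t4, 10  (cmp 4,10)
blt again: taken
$t6=16+6=22
$t4=4+2=6
cmp $t4, 10  (cmp 6,10)
blt again: taken
$t6=22+6=28
$t4=6+2=8
cmp $t4, 10  (cmp 8,10)
blt again: taken
$t6=28+6=34
$t4=8+2=10
cmp $t4, 10  (cmp 10,10)
blt again: not taken
$t6=34<<1=68
halt.
Total executed instructions: 20.

20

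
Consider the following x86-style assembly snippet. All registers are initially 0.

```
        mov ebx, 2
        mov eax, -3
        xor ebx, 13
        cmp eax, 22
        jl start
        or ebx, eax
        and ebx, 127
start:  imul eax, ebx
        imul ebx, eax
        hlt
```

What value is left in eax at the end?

after mov ebx, 2: ebx=2
after mov eax, -3: eax=-3
after xor ebx, 13: ebx=2^13=15
cmp eax, 22  (cmp -3,22)
jl start: taken
after imul eax, ebx: eax=(-3)*15=-45
after imul ebx, eax: ebx=15*(-45)=-675
halt.

-45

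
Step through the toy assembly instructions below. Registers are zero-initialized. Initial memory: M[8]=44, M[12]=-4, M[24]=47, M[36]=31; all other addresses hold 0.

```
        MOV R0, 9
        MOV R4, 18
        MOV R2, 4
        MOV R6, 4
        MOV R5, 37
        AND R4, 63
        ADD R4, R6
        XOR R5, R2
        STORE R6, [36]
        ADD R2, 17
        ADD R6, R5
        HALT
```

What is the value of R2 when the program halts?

21

R0=9
R4=18
R2=4
R6=4
R5=37
R4=18&63=18
R4=18+4=22
R5=37^4=33
STORE R6, [36] → M[36]=4
R2=4+17=21
R6=4+33=37
halt.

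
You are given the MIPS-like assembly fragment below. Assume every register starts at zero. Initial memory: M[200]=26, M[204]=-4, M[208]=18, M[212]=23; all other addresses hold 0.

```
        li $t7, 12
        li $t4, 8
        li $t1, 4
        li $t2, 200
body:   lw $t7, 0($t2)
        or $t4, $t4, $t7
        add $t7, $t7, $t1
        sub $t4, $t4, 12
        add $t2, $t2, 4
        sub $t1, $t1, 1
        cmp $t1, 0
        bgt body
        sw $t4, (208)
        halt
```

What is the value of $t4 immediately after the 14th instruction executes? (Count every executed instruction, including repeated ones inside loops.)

after li $t7, 12: $t7=12
after li $t4, 8: $t4=8
after li $t1, 4: $t1=4
after li $t2, 200: $t2=200
after lw $t7, 0($t2): $t7=M[200]=26
after or $t4, $t4, $t7: $t4=8|26=26
after add $t7, $t7, $t1: $t7=26+4=30
after sub $t4, $t4, 12: $t4=26-12=14
after add $t2, $t2, 4: $t2=200+4=204
after sub $t1, $t1, 1: $t1=4-1=3
cmp $t1, 0  (cmp 3,0)
bgt body: taken
after lw $t7, 0($t2): $t7=M[204]=-4
after or $t4, $t4, $t7: $t4=14|(-4)=-2
After step 14: $t4 = -2.

-2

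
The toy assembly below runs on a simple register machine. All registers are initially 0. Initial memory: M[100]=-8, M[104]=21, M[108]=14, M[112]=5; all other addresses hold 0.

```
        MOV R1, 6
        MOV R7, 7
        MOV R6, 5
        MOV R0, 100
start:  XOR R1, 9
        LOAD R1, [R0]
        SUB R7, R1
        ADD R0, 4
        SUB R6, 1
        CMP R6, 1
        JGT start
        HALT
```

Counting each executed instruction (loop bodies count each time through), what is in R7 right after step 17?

MOV R1, 6 → R1=6
MOV R7, 7 → R7=7
MOV R6, 5 → R6=5
MOV R0, 100 → R0=100
XOR R1, 9 → R1=6^9=15
LOAD R1, [R0] → R1=M[100]=-8
SUB R7, R1 → R7=7-(-8)=15
ADD R0, 4 → R0=100+4=104
SUB R6, 1 → R6=5-1=4
CMP R6, 1  (cmp 4,1)
JGT start: taken
XOR R1, 9 → R1=(-8)^9=-15
LOAD R1, [R0] → R1=M[104]=21
SUB R7, R1 → R7=15-21=-6
ADD R0, 4 → R0=104+4=108
SUB R6, 1 → R6=4-1=3
CMP R6, 1  (cmp 3,1)
After step 17: R7 = -6.

-6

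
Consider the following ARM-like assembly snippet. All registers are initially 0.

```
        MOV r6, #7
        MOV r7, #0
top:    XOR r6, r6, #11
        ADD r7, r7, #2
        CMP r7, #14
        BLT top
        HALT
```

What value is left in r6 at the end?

12

MOV r6, #7 → r6=7
MOV r7, #0 → r7=0
XOR r6, r6, #11 → r6=7^11=12
ADD r7, r7, #2 → r7=0+2=2
CMP r7, #14  (cmp 2,14)
BLT top: taken
XOR r6, r6, #11 → r6=12^11=7
ADD r7, r7, #2 → r7=2+2=4
CMP r7, #14  (cmp 4,14)
BLT top: taken
XOR r6, r6, #11 → r6=7^11=12
ADD r7, r7, #2 → r7=4+2=6
CMP r7, #14  (cmp 6,14)
BLT top: taken
XOR r6, r6, #11 → r6=12^11=7
ADD r7, r7, #2 → r7=6+2=8
CMP r7, #14  (cmp 8,14)
BLT top: taken
XOR r6, r6, #11 → r6=7^11=12
ADD r7, r7, #2 → r7=8+2=10
CMP r7, #14  (cmp 10,14)
BLT top: taken
XOR r6, r6, #11 → r6=12^11=7
ADD r7, r7, #2 → r7=10+2=12
CMP r7, #14  (cmp 12,14)
BLT top: taken
XOR r6, r6, #11 → r6=7^11=12
ADD r7, r7, #2 → r7=12+2=14
CMP r7, #14  (cmp 14,14)
BLT top: not taken
halt.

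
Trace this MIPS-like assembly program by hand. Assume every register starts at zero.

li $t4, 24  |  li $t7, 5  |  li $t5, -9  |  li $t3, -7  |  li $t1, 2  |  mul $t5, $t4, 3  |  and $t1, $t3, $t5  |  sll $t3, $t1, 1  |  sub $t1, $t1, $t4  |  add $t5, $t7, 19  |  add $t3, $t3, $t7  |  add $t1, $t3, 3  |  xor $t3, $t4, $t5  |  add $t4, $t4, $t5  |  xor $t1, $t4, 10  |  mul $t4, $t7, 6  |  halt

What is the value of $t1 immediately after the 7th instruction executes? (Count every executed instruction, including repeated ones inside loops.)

72

after li $t4, 24: $t4=24
after li $t7, 5: $t7=5
after li $t5, -9: $t5=-9
after li $t3, -7: $t3=-7
after li $t1, 2: $t1=2
after mul $t5, $t4, 3: $t5=24*3=72
after and $t1, $t3, $t5: $t1=(-7)&72=72
After step 7: $t1 = 72.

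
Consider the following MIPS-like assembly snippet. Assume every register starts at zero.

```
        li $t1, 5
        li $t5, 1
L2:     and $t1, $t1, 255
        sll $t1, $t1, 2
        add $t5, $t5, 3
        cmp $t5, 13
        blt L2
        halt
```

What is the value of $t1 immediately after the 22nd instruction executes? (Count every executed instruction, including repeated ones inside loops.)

256

$t1=5
$t5=1
$t1=5&255=5
$t1=5<<2=20
$t5=1+3=4
cmp $t5, 13  (cmp 4,13)
blt L2: taken
$t1=20&255=20
$t1=20<<2=80
$t5=4+3=7
cmp $t5, 13  (cmp 7,13)
blt L2: taken
$t1=80&255=80
$t1=80<<2=320
$t5=7+3=10
cmp $t5, 13  (cmp 10,13)
blt L2: taken
$t1=320&255=64
$t1=64<<2=256
$t5=10+3=13
cmp $t5, 13  (cmp 13,13)
blt L2: not taken
After step 22: $t1 = 256.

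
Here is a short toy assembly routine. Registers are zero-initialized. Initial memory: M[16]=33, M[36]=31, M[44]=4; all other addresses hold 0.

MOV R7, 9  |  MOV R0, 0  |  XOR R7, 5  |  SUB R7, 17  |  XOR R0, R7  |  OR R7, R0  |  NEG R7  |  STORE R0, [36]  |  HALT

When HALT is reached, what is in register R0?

-5

R7=9
R0=0
R7=9^5=12
R7=12-17=-5
R0=0^(-5)=-5
R7=(-5)|(-5)=-5
R7=-(-5)=5
STORE R0, [36] → M[36]=-5
halt.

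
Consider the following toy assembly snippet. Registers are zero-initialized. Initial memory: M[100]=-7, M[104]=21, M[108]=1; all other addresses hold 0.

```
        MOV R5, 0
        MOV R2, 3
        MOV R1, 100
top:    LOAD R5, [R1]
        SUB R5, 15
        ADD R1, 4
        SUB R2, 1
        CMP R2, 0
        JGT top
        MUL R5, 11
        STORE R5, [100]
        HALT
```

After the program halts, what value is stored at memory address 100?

after MOV R5, 0: R5=0
after MOV R2, 3: R2=3
after MOV R1, 100: R1=100
after LOAD R5, [R1]: R5=M[100]=-7
after SUB R5, 15: R5=(-7)-15=-22
after ADD R1, 4: R1=100+4=104
after SUB R2, 1: R2=3-1=2
CMP R2, 0  (cmp 2,0)
JGT top: taken
after LOAD R5, [R1]: R5=M[104]=21
after SUB R5, 15: R5=21-15=6
after ADD R1, 4: R1=104+4=108
after SUB R2, 1: R2=2-1=1
CMP R2, 0  (cmp 1,0)
JGT top: taken
after LOAD R5, [R1]: R5=M[108]=1
after SUB R5, 15: R5=1-15=-14
after ADD R1, 4: R1=108+4=112
after SUB R2, 1: R2=1-1=0
CMP R2, 0  (cmp 0,0)
JGT top: not taken
after MUL R5, 11: R5=(-14)*11=-154
STORE R5, [100] → M[100]=-154
halt.

-154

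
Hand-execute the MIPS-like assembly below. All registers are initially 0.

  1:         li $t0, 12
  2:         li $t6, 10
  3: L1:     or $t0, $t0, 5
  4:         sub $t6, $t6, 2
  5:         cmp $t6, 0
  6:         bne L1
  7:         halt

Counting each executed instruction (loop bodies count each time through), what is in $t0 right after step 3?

13

after li $t0, 12: $t0=12
after li $t6, 10: $t6=10
after or $t0, $t0, 5: $t0=12|5=13
After step 3: $t0 = 13.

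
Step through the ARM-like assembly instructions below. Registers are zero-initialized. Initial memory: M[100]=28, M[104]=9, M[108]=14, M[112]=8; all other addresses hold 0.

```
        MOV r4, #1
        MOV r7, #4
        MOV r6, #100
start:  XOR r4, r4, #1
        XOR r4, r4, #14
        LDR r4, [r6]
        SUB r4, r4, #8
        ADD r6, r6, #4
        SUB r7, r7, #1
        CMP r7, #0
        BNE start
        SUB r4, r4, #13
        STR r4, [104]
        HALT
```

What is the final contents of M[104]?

after MOV r4, #1: r4=1
after MOV r7, #4: r7=4
after MOV r6, #100: r6=100
after XOR r4, r4, #1: r4=1^1=0
after XOR r4, r4, #14: r4=0^14=14
after LDR r4, [r6]: r4=M[100]=28
after SUB r4, r4, #8: r4=28-8=20
after ADD r6, r6, #4: r6=100+4=104
after SUB r7, r7, #1: r7=4-1=3
CMP r7, #0  (cmp 3,0)
BNE start: taken
after XOR r4, r4, #1: r4=20^1=21
after XOR r4, r4, #14: r4=21^14=27
after LDR r4, [r6]: r4=M[104]=9
after SUB r4, r4, #8: r4=9-8=1
after ADD r6, r6, #4: r6=104+4=108
after SUB r7, r7, #1: r7=3-1=2
CMP r7, #0  (cmp 2,0)
BNE start: taken
after XOR r4, r4, #1: r4=1^1=0
after XOR r4, r4, #14: r4=0^14=14
after LDR r4, [r6]: r4=M[108]=14
after SUB r4, r4, #8: r4=14-8=6
after ADD r6, r6, #4: r6=108+4=112
after SUB r7, r7, #1: r7=2-1=1
CMP r7, #0  (cmp 1,0)
BNE start: taken
after XOR r4, r4, #1: r4=6^1=7
after XOR r4, r4, #14: r4=7^14=9
after LDR r4, [r6]: r4=M[112]=8
after SUB r4, r4, #8: r4=8-8=0
after ADD r6, r6, #4: r6=112+4=116
after SUB r7, r7, #1: r7=1-1=0
CMP r7, #0  (cmp 0,0)
BNE start: not taken
after SUB r4, r4, #13: r4=0-13=-13
STR r4, [104] → M[104]=-13
halt.

-13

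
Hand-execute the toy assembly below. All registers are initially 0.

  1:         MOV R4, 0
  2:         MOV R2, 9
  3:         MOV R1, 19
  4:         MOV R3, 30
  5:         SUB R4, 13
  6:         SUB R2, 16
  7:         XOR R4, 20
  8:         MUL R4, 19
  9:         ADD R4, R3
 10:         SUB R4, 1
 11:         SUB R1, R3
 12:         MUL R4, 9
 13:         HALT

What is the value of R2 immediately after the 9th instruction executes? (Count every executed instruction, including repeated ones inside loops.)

-7

MOV R4, 0 → R4=0
MOV R2, 9 → R2=9
MOV R1, 19 → R1=19
MOV R3, 30 → R3=30
SUB R4, 13 → R4=0-13=-13
SUB R2, 16 → R2=9-16=-7
XOR R4, 20 → R4=(-13)^20=-25
MUL R4, 19 → R4=(-25)*19=-475
ADD R4, R3 → R4=(-475)+30=-445
After step 9: R2 = -7.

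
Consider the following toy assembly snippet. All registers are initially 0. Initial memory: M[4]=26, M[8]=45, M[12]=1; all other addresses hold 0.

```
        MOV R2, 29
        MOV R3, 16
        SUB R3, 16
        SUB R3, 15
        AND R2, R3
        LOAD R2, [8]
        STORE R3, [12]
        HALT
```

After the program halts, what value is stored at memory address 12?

-15

after MOV R2, 29: R2=29
after MOV R3, 16: R3=16
after SUB R3, 16: R3=16-16=0
after SUB R3, 15: R3=0-15=-15
after AND R2, R3: R2=29&(-15)=17
after LOAD R2, [8]: R2=M[8]=45
STORE R3, [12] → M[12]=-15
halt.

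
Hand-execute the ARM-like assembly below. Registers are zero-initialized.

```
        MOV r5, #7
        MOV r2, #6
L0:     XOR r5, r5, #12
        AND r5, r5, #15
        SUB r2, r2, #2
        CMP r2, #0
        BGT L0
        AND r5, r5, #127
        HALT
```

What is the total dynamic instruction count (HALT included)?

19

after MOV r5, #7: r5=7
after MOV r2, #6: r2=6
after XOR r5, r5, #12: r5=7^12=11
after AND r5, r5, #15: r5=11&15=11
after SUB r2, r2, #2: r2=6-2=4
CMP r2, #0  (cmp 4,0)
BGT L0: taken
after XOR r5, r5, #12: r5=11^12=7
after AND r5, r5, #15: r5=7&15=7
after SUB r2, r2, #2: r2=4-2=2
CMP r2, #0  (cmp 2,0)
BGT L0: taken
after XOR r5, r5, #12: r5=7^12=11
after AND r5, r5, #15: r5=11&15=11
after SUB r2, r2, #2: r2=2-2=0
CMP r2, #0  (cmp 0,0)
BGT L0: not taken
after AND r5, r5, #127: r5=11&127=11
halt.
Total executed instructions: 19.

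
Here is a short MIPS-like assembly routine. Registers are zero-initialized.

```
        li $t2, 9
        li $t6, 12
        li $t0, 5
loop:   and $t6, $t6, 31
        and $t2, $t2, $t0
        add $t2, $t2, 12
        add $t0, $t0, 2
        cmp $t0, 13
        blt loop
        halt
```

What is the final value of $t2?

21

li $t2, 9 → $t2=9
li $t6, 12 → $t6=12
li $t0, 5 → $t0=5
and $t6, $t6, 31 → $t6=12&31=12
and $t2, $t2, $t0 → $t2=9&5=1
add $t2, $t2, 12 → $t2=1+12=13
add $t0, $t0, 2 → $t0=5+2=7
cmp $t0, 13  (cmp 7,13)
blt loop: taken
and $t6, $t6, 31 → $t6=12&31=12
and $t2, $t2, $t0 → $t2=13&7=5
add $t2, $t2, 12 → $t2=5+12=17
add $t0, $t0, 2 → $t0=7+2=9
cmp $t0, 13  (cmp 9,13)
blt loop: taken
and $t6, $t6, 31 → $t6=12&31=12
and $t2, $t2, $t0 → $t2=17&9=1
add $t2, $t2, 12 → $t2=1+12=13
add $t0, $t0, 2 → $t0=9+2=11
cmp $t0, 13  (cmp 11,13)
blt loop: taken
and $t6, $t6, 31 → $t6=12&31=12
and $t2, $t2, $t0 → $t2=13&11=9
add $t2, $t2, 12 → $t2=9+12=21
add $t0, $t0, 2 → $t0=11+2=13
cmp $t0, 13  (cmp 13,13)
blt loop: not taken
halt.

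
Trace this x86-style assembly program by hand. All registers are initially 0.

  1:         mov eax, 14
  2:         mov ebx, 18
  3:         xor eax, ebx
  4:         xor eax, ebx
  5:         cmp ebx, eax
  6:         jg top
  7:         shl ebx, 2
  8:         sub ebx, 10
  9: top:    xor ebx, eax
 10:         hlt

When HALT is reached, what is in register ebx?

mov eax, 14 → eax=14
mov ebx, 18 → ebx=18
xor eax, ebx → eax=14^18=28
xor eax, ebx → eax=28^18=14
cmp ebx, eax  (cmp 18,14)
jg top: taken
xor ebx, eax → ebx=18^14=28
halt.

28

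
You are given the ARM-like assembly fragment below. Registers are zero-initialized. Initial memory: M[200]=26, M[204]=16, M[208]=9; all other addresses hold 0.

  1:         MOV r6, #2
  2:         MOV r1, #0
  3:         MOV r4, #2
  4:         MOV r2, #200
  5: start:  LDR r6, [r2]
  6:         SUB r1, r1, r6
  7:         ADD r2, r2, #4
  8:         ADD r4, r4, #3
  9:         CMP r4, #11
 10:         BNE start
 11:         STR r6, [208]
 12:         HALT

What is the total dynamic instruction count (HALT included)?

24

MOV r6, #2 → r6=2
MOV r1, #0 → r1=0
MOV r4, #2 → r4=2
MOV r2, #200 → r2=200
LDR r6, [r2] → r6=M[200]=26
SUB r1, r1, r6 → r1=0-26=-26
ADD r2, r2, #4 → r2=200+4=204
ADD r4, r4, #3 → r4=2+3=5
CMP r4, #11  (cmp 5,11)
BNE start: taken
LDR r6, [r2] → r6=M[204]=16
SUB r1, r1, r6 → r1=(-26)-16=-42
ADD r2, r2, #4 → r2=204+4=208
ADD r4, r4, #3 → r4=5+3=8
CMP r4, #11  (cmp 8,11)
BNE start: taken
LDR r6, [r2] → r6=M[208]=9
SUB r1, r1, r6 → r1=(-42)-9=-51
ADD r2, r2, #4 → r2=208+4=212
ADD r4, r4, #3 → r4=8+3=11
CMP r4, #11  (cmp 11,11)
BNE start: not taken
STR r6, [208] → M[208]=9
halt.
Total executed instructions: 24.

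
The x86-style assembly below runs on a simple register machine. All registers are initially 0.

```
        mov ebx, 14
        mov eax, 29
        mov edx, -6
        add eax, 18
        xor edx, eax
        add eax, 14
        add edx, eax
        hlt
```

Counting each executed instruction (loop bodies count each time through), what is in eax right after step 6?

61

mov ebx, 14 → ebx=14
mov eax, 29 → eax=29
mov edx, -6 → edx=-6
add eax, 18 → eax=29+18=47
xor edx, eax → edx=(-6)^47=-43
add eax, 14 → eax=47+14=61
After step 6: eax = 61.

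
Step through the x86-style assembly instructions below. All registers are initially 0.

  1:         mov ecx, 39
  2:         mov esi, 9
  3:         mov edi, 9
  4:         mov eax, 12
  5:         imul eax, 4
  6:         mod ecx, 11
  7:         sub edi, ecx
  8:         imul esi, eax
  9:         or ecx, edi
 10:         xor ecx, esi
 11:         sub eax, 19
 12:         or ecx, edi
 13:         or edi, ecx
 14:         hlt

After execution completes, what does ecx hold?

after mov ecx, 39: ecx=39
after mov esi, 9: esi=9
after mov edi, 9: edi=9
after mov eax, 12: eax=12
after imul eax, 4: eax=12*4=48
after mod ecx, 11: ecx=39%11=6
after sub edi, ecx: edi=9-6=3
after imul esi, eax: esi=9*48=432
after or ecx, edi: ecx=6|3=7
after xor ecx, esi: ecx=7^432=439
after sub eax, 19: eax=48-19=29
after or ecx, edi: ecx=439|3=439
after or edi, ecx: edi=3|439=439
halt.

439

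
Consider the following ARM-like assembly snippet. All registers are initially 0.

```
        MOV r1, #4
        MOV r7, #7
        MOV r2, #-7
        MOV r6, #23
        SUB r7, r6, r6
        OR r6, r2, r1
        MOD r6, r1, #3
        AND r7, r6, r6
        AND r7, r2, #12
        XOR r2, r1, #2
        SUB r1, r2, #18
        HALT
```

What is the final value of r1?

MOV r1, #4 → r1=4
MOV r7, #7 → r7=7
MOV r2, #-7 → r2=-7
MOV r6, #23 → r6=23
SUB r7, r6, r6 → r7=23-23=0
OR r6, r2, r1 → r6=(-7)|4=-3
MOD r6, r1, #3 → r6=4%3=1
AND r7, r6, r6 → r7=1&1=1
AND r7, r2, #12 → r7=(-7)&12=8
XOR r2, r1, #2 → r2=4^2=6
SUB r1, r2, #18 → r1=6-18=-12
halt.

-12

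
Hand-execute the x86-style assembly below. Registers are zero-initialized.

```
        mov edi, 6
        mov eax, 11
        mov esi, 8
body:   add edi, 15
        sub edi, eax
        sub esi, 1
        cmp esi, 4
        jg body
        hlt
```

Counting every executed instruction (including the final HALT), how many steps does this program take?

mov edi, 6 → edi=6
mov eax, 11 → eax=11
mov esi, 8 → esi=8
add edi, 15 → edi=6+15=21
sub edi, eax → edi=21-11=10
sub esi, 1 → esi=8-1=7
cmp esi, 4  (cmp 7,4)
jg body: taken
add edi, 15 → edi=10+15=25
sub edi, eax → edi=25-11=14
sub esi, 1 → esi=7-1=6
cmp esi, 4  (cmp 6,4)
jg body: taken
add edi, 15 → edi=14+15=29
sub edi, eax → edi=29-11=18
sub esi, 1 → esi=6-1=5
cmp esi, 4  (cmp 5,4)
jg body: taken
add edi, 15 → edi=18+15=33
sub edi, eax → edi=33-11=22
sub esi, 1 → esi=5-1=4
cmp esi, 4  (cmp 4,4)
jg body: not taken
halt.
Total executed instructions: 24.

24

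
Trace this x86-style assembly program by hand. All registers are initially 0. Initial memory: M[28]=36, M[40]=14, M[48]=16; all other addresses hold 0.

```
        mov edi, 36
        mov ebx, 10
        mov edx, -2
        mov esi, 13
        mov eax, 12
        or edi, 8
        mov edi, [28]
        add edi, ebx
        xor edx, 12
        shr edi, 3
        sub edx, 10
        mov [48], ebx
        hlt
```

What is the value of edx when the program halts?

edi=36
ebx=10
edx=-2
esi=13
eax=12
edi=36|8=44
edi=M[28]=36
edi=36+10=46
edx=(-2)^12=-14
edi=46>>3=5
edx=(-14)-10=-24
mov [48], ebx → M[48]=10
halt.

-24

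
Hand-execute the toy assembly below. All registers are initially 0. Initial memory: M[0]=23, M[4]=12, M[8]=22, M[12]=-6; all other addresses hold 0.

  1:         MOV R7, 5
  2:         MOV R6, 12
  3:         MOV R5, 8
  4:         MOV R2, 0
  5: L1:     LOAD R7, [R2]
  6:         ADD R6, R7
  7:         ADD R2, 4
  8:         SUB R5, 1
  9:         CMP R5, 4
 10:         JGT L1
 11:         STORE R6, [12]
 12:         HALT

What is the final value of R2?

16

after MOV R7, 5: R7=5
after MOV R6, 12: R6=12
after MOV R5, 8: R5=8
after MOV R2, 0: R2=0
after LOAD R7, [R2]: R7=M[0]=23
after ADD R6, R7: R6=12+23=35
after ADD R2, 4: R2=0+4=4
after SUB R5, 1: R5=8-1=7
CMP R5, 4  (cmp 7,4)
JGT L1: taken
after LOAD R7, [R2]: R7=M[4]=12
after ADD R6, R7: R6=35+12=47
after ADD R2, 4: R2=4+4=8
after SUB R5, 1: R5=7-1=6
CMP R5, 4  (cmp 6,4)
JGT L1: taken
after LOAD R7, [R2]: R7=M[8]=22
after ADD R6, R7: R6=47+22=69
after ADD R2, 4: R2=8+4=12
after SUB R5, 1: R5=6-1=5
CMP R5, 4  (cmp 5,4)
JGT L1: taken
after LOAD R7, [R2]: R7=M[12]=-6
after ADD R6, R7: R6=69+(-6)=63
after ADD R2, 4: R2=12+4=16
after SUB R5, 1: R5=5-1=4
CMP R5, 4  (cmp 4,4)
JGT L1: not taken
STORE R6, [12] → M[12]=63
halt.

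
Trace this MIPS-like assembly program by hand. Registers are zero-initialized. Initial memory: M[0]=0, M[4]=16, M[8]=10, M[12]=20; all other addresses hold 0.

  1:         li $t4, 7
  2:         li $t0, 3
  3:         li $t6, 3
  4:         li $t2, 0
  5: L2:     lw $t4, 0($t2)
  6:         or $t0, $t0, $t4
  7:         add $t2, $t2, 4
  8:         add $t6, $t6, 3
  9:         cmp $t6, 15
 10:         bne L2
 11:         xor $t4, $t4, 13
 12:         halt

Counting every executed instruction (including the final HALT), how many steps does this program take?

30

after li $t4, 7: $t4=7
after li $t0, 3: $t0=3
after li $t6, 3: $t6=3
after li $t2, 0: $t2=0
after lw $t4, 0($t2): $t4=M[0]=0
after or $t0, $t0, $t4: $t0=3|0=3
after add $t2, $t2, 4: $t2=0+4=4
after add $t6, $t6, 3: $t6=3+3=6
cmp $t6, 15  (cmp 6,15)
bne L2: taken
after lw $t4, 0($t2): $t4=M[4]=16
after or $t0, $t0, $t4: $t0=3|16=19
after add $t2, $t2, 4: $t2=4+4=8
after add $t6, $t6, 3: $t6=6+3=9
cmp $t6, 15  (cmp 9,15)
bne L2: taken
after lw $t4, 0($t2): $t4=M[8]=10
after or $t0, $t0, $t4: $t0=19|10=27
after add $t2, $t2, 4: $t2=8+4=12
after add $t6, $t6, 3: $t6=9+3=12
cmp $t6, 15  (cmp 12,15)
bne L2: taken
after lw $t4, 0($t2): $t4=M[12]=20
after or $t0, $t0, $t4: $t0=27|20=31
after add $t2, $t2, 4: $t2=12+4=16
after add $t6, $t6, 3: $t6=12+3=15
cmp $t6, 15  (cmp 15,15)
bne L2: not taken
after xor $t4, $t4, 13: $t4=20^13=25
halt.
Total executed instructions: 30.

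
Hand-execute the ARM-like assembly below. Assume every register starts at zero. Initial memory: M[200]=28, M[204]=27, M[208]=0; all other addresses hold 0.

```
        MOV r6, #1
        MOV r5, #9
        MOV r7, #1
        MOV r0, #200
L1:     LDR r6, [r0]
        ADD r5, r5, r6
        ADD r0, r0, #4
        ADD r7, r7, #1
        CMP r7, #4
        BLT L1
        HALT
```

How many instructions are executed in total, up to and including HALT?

r6=1
r5=9
r7=1
r0=200
r6=M[200]=28
r5=9+28=37
r0=200+4=204
r7=1+1=2
CMP r7, #4  (cmp 2,4)
BLT L1: taken
r6=M[204]=27
r5=37+27=64
r0=204+4=208
r7=2+1=3
CMP r7, #4  (cmp 3,4)
BLT L1: taken
r6=M[208]=0
r5=64+0=64
r0=208+4=212
r7=3+1=4
CMP r7, #4  (cmp 4,4)
BLT L1: not taken
halt.
Total executed instructions: 23.

23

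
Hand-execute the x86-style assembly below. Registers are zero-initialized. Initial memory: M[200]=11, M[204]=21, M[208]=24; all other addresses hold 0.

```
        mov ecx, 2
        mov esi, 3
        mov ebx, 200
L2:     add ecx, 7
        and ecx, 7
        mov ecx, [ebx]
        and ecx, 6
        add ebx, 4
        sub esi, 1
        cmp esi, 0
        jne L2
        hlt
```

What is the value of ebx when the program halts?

mov ecx, 2 → ecx=2
mov esi, 3 → esi=3
mov ebx, 200 → ebx=200
add ecx, 7 → ecx=2+7=9
and ecx, 7 → ecx=9&7=1
mov ecx, [ebx] → ecx=M[200]=11
and ecx, 6 → ecx=11&6=2
add ebx, 4 → ebx=200+4=204
sub esi, 1 → esi=3-1=2
cmp esi, 0  (cmp 2,0)
jne L2: taken
add ecx, 7 → ecx=2+7=9
and ecx, 7 → ecx=9&7=1
mov ecx, [ebx] → ecx=M[204]=21
and ecx, 6 → ecx=21&6=4
add ebx, 4 → ebx=204+4=208
sub esi, 1 → esi=2-1=1
cmp esi, 0  (cmp 1,0)
jne L2: taken
add ecx, 7 → ecx=4+7=11
and ecx, 7 → ecx=11&7=3
mov ecx, [ebx] → ecx=M[208]=24
and ecx, 6 → ecx=24&6=0
add ebx, 4 → ebx=208+4=212
sub esi, 1 → esi=1-1=0
cmp esi, 0  (cmp 0,0)
jne L2: not taken
halt.

212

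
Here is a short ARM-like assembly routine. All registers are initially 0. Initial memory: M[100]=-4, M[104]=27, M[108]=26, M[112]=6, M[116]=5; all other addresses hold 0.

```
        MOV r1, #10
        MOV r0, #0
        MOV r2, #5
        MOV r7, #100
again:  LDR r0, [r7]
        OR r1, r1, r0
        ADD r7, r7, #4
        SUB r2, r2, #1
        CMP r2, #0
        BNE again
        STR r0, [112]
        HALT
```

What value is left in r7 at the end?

120

r1=10
r0=0
r2=5
r7=100
r0=M[100]=-4
r1=10|(-4)=-2
r7=100+4=104
r2=5-1=4
CMP r2, #0  (cmp 4,0)
BNE again: taken
r0=M[104]=27
r1=(-2)|27=-1
r7=104+4=108
r2=4-1=3
CMP r2, #0  (cmp 3,0)
BNE again: taken
r0=M[108]=26
r1=(-1)|26=-1
r7=108+4=112
r2=3-1=2
CMP r2, #0  (cmp 2,0)
BNE again: taken
r0=M[112]=6
r1=(-1)|6=-1
r7=112+4=116
r2=2-1=1
CMP r2, #0  (cmp 1,0)
BNE again: taken
r0=M[116]=5
r1=(-1)|5=-1
r7=116+4=120
r2=1-1=0
CMP r2, #0  (cmp 0,0)
BNE again: not taken
STR r0, [112] → M[112]=5
halt.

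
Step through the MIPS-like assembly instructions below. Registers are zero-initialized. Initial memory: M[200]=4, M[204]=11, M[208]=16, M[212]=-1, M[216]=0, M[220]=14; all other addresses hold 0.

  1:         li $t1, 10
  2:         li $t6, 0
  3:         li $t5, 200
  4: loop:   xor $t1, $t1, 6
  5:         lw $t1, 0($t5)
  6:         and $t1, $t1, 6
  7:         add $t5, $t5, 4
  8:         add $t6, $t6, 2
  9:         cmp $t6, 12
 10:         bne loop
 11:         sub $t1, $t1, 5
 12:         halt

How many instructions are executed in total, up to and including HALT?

47

after li $t1, 10: $t1=10
after li $t6, 0: $t6=0
after li $t5, 200: $t5=200
after xor $t1, $t1, 6: $t1=10^6=12
after lw $t1, 0($t5): $t1=M[200]=4
after and $t1, $t1, 6: $t1=4&6=4
after add $t5, $t5, 4: $t5=200+4=204
after add $t6, $t6, 2: $t6=0+2=2
cmp $t6, 12  (cmp 2,12)
bne loop: taken
after xor $t1, $t1, 6: $t1=4^6=2
after lw $t1, 0($t5): $t1=M[204]=11
after and $t1, $t1, 6: $t1=11&6=2
after add $t5, $t5, 4: $t5=204+4=208
after add $t6, $t6, 2: $t6=2+2=4
cmp $t6, 12  (cmp 4,12)
bne loop: taken
after xor $t1, $t1, 6: $t1=2^6=4
after lw $t1, 0($t5): $t1=M[208]=16
after and $t1, $t1, 6: $t1=16&6=0
after add $t5, $t5, 4: $t5=208+4=212
after add $t6, $t6, 2: $t6=4+2=6
cmp $t6, 12  (cmp 6,12)
bne loop: taken
after xor $t1, $t1, 6: $t1=0^6=6
after lw $t1, 0($t5): $t1=M[212]=-1
after and $t1, $t1, 6: $t1=(-1)&6=6
after add $t5, $t5, 4: $t5=212+4=216
after add $t6, $t6, 2: $t6=6+2=8
cmp $t6, 12  (cmp 8,12)
bne loop: taken
after xor $t1, $t1, 6: $t1=6^6=0
after lw $t1, 0($t5): $t1=M[216]=0
after and $t1, $t1, 6: $t1=0&6=0
after add $t5, $t5, 4: $t5=216+4=220
after add $t6, $t6, 2: $t6=8+2=10
cmp $t6, 12  (cmp 10,12)
bne loop: taken
after xor $t1, $t1, 6: $t1=0^6=6
after lw $t1, 0($t5): $t1=M[220]=14
after and $t1, $t1, 6: $t1=14&6=6
after add $t5, $t5, 4: $t5=220+4=224
after add $t6, $t6, 2: $t6=10+2=12
cmp $t6, 12  (cmp 12,12)
bne loop: not taken
after sub $t1, $t1, 5: $t1=6-5=1
halt.
Total executed instructions: 47.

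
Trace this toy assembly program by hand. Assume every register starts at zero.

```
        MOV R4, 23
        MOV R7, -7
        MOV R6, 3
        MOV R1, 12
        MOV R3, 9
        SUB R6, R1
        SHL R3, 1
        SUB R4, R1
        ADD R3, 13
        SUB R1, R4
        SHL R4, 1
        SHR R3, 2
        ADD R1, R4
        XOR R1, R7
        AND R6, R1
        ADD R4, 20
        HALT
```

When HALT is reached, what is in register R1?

-18

R4=23
R7=-7
R6=3
R1=12
R3=9
R6=3-12=-9
R3=9<<1=18
R4=23-12=11
R3=18+13=31
R1=12-11=1
R4=11<<1=22
R3=31>>2=7
R1=1+22=23
R1=23^(-7)=-18
R6=(-9)&(-18)=-26
R4=22+20=42
halt.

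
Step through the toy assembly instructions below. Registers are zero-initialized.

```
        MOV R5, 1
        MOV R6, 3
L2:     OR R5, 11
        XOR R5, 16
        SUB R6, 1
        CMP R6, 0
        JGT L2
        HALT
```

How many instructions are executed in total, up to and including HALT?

18

after MOV R5, 1: R5=1
after MOV R6, 3: R6=3
after OR R5, 11: R5=1|11=11
after XOR R5, 16: R5=11^16=27
after SUB R6, 1: R6=3-1=2
CMP R6, 0  (cmp 2,0)
JGT L2: taken
after OR R5, 11: R5=27|11=27
after XOR R5, 16: R5=27^16=11
after SUB R6, 1: R6=2-1=1
CMP R6, 0  (cmp 1,0)
JGT L2: taken
after OR R5, 11: R5=11|11=11
after XOR R5, 16: R5=11^16=27
after SUB R6, 1: R6=1-1=0
CMP R6, 0  (cmp 0,0)
JGT L2: not taken
halt.
Total executed instructions: 18.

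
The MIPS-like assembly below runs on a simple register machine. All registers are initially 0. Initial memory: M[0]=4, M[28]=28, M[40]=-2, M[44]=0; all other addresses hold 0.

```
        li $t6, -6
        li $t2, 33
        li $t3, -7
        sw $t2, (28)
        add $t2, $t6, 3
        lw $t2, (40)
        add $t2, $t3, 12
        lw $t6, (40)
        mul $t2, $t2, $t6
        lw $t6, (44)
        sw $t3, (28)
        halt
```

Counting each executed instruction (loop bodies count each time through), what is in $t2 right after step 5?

-3

after li $t6, -6: $t6=-6
after li $t2, 33: $t2=33
after li $t3, -7: $t3=-7
sw $t2, (28) → M[28]=33
after add $t2, $t6, 3: $t2=(-6)+3=-3
After step 5: $t2 = -3.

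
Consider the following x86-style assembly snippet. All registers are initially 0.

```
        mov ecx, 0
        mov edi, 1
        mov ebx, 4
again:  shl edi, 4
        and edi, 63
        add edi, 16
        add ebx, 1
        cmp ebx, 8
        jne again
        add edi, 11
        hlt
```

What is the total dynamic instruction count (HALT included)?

ecx=0
edi=1
ebx=4
edi=1<<4=16
edi=16&63=16
edi=16+16=32
ebx=4+1=5
cmp ebx, 8  (cmp 5,8)
jne again: taken
edi=32<<4=512
edi=512&63=0
edi=0+16=16
ebx=5+1=6
cmp ebx, 8  (cmp 6,8)
jne again: taken
edi=16<<4=256
edi=256&63=0
edi=0+16=16
ebx=6+1=7
cmp ebx, 8  (cmp 7,8)
jne again: taken
edi=16<<4=256
edi=256&63=0
edi=0+16=16
ebx=7+1=8
cmp ebx, 8  (cmp 8,8)
jne again: not taken
edi=16+11=27
halt.
Total executed instructions: 29.

29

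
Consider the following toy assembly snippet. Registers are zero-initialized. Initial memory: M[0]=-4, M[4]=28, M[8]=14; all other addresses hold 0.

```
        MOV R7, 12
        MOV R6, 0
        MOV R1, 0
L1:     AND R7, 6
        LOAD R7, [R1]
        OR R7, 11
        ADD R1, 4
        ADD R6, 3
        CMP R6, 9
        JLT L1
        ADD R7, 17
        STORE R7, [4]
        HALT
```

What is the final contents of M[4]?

32

MOV R7, 12 → R7=12
MOV R6, 0 → R6=0
MOV R1, 0 → R1=0
AND R7, 6 → R7=12&6=4
LOAD R7, [R1] → R7=M[0]=-4
OR R7, 11 → R7=(-4)|11=-1
ADD R1, 4 → R1=0+4=4
ADD R6, 3 → R6=0+3=3
CMP R6, 9  (cmp 3,9)
JLT L1: taken
AND R7, 6 → R7=(-1)&6=6
LOAD R7, [R1] → R7=M[4]=28
OR R7, 11 → R7=28|11=31
ADD R1, 4 → R1=4+4=8
ADD R6, 3 → R6=3+3=6
CMP R6, 9  (cmp 6,9)
JLT L1: taken
AND R7, 6 → R7=31&6=6
LOAD R7, [R1] → R7=M[8]=14
OR R7, 11 → R7=14|11=15
ADD R1, 4 → R1=8+4=12
ADD R6, 3 → R6=6+3=9
CMP R6, 9  (cmp 9,9)
JLT L1: not taken
ADD R7, 17 → R7=15+17=32
STORE R7, [4] → M[4]=32
halt.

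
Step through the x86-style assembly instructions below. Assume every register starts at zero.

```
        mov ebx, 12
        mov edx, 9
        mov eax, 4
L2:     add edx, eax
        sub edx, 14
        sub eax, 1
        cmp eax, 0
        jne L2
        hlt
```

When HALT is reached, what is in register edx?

-37

mov ebx, 12 → ebx=12
mov edx, 9 → edx=9
mov eax, 4 → eax=4
add edx, eax → edx=9+4=13
sub edx, 14 → edx=13-14=-1
sub eax, 1 → eax=4-1=3
cmp eax, 0  (cmp 3,0)
jne L2: taken
add edx, eax → edx=(-1)+3=2
sub edx, 14 → edx=2-14=-12
sub eax, 1 → eax=3-1=2
cmp eax, 0  (cmp 2,0)
jne L2: taken
add edx, eax → edx=(-12)+2=-10
sub edx, 14 → edx=(-10)-14=-24
sub eax, 1 → eax=2-1=1
cmp eax, 0  (cmp 1,0)
jne L2: taken
add edx, eax → edx=(-24)+1=-23
sub edx, 14 → edx=(-23)-14=-37
sub eax, 1 → eax=1-1=0
cmp eax, 0  (cmp 0,0)
jne L2: not taken
halt.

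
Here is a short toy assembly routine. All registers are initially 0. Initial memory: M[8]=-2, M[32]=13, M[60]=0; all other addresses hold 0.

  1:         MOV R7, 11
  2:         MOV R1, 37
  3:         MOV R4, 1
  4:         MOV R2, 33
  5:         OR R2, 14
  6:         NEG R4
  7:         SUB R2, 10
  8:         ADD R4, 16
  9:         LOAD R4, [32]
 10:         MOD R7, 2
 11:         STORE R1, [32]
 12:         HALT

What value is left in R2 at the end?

MOV R7, 11 → R7=11
MOV R1, 37 → R1=37
MOV R4, 1 → R4=1
MOV R2, 33 → R2=33
OR R2, 14 → R2=33|14=47
NEG R4 → R4=-(1)=-1
SUB R2, 10 → R2=47-10=37
ADD R4, 16 → R4=(-1)+16=15
LOAD R4, [32] → R4=M[32]=13
MOD R7, 2 → R7=11%2=1
STORE R1, [32] → M[32]=37
halt.

37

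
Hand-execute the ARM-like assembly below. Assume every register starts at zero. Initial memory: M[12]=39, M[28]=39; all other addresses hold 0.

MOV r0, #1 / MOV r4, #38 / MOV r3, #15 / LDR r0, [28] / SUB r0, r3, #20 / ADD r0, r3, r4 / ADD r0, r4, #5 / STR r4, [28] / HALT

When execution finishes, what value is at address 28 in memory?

MOV r0, #1 → r0=1
MOV r4, #38 → r4=38
MOV r3, #15 → r3=15
LDR r0, [28] → r0=M[28]=39
SUB r0, r3, #20 → r0=15-20=-5
ADD r0, r3, r4 → r0=15+38=53
ADD r0, r4, #5 → r0=38+5=43
STR r4, [28] → M[28]=38
halt.

38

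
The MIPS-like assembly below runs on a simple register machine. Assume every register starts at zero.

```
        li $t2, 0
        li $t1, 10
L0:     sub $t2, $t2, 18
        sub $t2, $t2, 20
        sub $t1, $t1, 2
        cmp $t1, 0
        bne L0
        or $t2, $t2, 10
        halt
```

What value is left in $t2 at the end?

-182

after li $t2, 0: $t2=0
after li $t1, 10: $t1=10
after sub $t2, $t2, 18: $t2=0-18=-18
after sub $t2, $t2, 20: $t2=(-18)-20=-38
after sub $t1, $t1, 2: $t1=10-2=8
cmp $t1, 0  (cmp 8,0)
bne L0: taken
after sub $t2, $t2, 18: $t2=(-38)-18=-56
after sub $t2, $t2, 20: $t2=(-56)-20=-76
after sub $t1, $t1, 2: $t1=8-2=6
cmp $t1, 0  (cmp 6,0)
bne L0: taken
after sub $t2, $t2, 18: $t2=(-76)-18=-94
after sub $t2, $t2, 20: $t2=(-94)-20=-114
after sub $t1, $t1, 2: $t1=6-2=4
cmp $t1, 0  (cmp 4,0)
bne L0: taken
after sub $t2, $t2, 18: $t2=(-114)-18=-132
after sub $t2, $t2, 20: $t2=(-132)-20=-152
after sub $t1, $t1, 2: $t1=4-2=2
cmp $t1, 0  (cmp 2,0)
bne L0: taken
after sub $t2, $t2, 18: $t2=(-152)-18=-170
after sub $t2, $t2, 20: $t2=(-170)-20=-190
after sub $t1, $t1, 2: $t1=2-2=0
cmp $t1, 0  (cmp 0,0)
bne L0: not taken
after or $t2, $t2, 10: $t2=(-190)|10=-182
halt.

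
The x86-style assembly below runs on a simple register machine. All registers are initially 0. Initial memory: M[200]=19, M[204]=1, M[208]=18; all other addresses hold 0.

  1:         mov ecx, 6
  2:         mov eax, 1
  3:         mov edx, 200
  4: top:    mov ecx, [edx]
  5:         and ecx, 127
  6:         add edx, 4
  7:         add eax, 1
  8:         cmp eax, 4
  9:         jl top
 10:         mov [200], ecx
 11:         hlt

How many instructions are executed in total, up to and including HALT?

23

mov ecx, 6 → ecx=6
mov eax, 1 → eax=1
mov edx, 200 → edx=200
mov ecx, [edx] → ecx=M[200]=19
and ecx, 127 → ecx=19&127=19
add edx, 4 → edx=200+4=204
add eax, 1 → eax=1+1=2
cmp eax, 4  (cmp 2,4)
jl top: taken
mov ecx, [edx] → ecx=M[204]=1
and ecx, 127 → ecx=1&127=1
add edx, 4 → edx=204+4=208
add eax, 1 → eax=2+1=3
cmp eax, 4  (cmp 3,4)
jl top: taken
mov ecx, [edx] → ecx=M[208]=18
and ecx, 127 → ecx=18&127=18
add edx, 4 → edx=208+4=212
add eax, 1 → eax=3+1=4
cmp eax, 4  (cmp 4,4)
jl top: not taken
mov [200], ecx → M[200]=18
halt.
Total executed instructions: 23.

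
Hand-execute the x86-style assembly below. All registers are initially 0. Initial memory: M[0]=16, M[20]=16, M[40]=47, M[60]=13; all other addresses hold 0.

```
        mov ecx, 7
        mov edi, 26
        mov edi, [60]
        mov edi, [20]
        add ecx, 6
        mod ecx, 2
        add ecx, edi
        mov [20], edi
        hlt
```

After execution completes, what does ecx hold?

after mov ecx, 7: ecx=7
after mov edi, 26: edi=26
after mov edi, [60]: edi=M[60]=13
after mov edi, [20]: edi=M[20]=16
after add ecx, 6: ecx=7+6=13
after mod ecx, 2: ecx=13%2=1
after add ecx, edi: ecx=1+16=17
mov [20], edi → M[20]=16
halt.

17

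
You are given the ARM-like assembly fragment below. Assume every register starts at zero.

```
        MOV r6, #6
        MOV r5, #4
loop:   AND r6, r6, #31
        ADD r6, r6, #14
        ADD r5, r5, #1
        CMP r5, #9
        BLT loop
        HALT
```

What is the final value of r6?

MOV r6, #6 → r6=6
MOV r5, #4 → r5=4
AND r6, r6, #31 → r6=6&31=6
ADD r6, r6, #14 → r6=6+14=20
ADD r5, r5, #1 → r5=4+1=5
CMP r5, #9  (cmp 5,9)
BLT loop: taken
AND r6, r6, #31 → r6=20&31=20
ADD r6, r6, #14 → r6=20+14=34
ADD r5, r5, #1 → r5=5+1=6
CMP r5, #9  (cmp 6,9)
BLT loop: taken
AND r6, r6, #31 → r6=34&31=2
ADD r6, r6, #14 → r6=2+14=16
ADD r5, r5, #1 → r5=6+1=7
CMP r5, #9  (cmp 7,9)
BLT loop: taken
AND r6, r6, #31 → r6=16&31=16
ADD r6, r6, #14 → r6=16+14=30
ADD r5, r5, #1 → r5=7+1=8
CMP r5, #9  (cmp 8,9)
BLT loop: taken
AND r6, r6, #31 → r6=30&31=30
ADD r6, r6, #14 → r6=30+14=44
ADD r5, r5, #1 → r5=8+1=9
CMP r5, #9  (cmp 9,9)
BLT loop: not taken
halt.

44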